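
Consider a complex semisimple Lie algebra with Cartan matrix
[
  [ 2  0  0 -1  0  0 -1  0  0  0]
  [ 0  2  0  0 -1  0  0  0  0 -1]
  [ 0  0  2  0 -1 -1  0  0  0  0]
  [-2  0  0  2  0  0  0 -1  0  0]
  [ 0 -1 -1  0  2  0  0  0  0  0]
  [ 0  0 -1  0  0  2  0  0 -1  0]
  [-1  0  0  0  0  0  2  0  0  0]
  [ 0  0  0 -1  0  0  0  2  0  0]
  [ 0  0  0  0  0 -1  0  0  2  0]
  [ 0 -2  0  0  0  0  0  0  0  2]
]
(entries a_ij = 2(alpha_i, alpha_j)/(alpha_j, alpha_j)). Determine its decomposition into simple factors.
C_6 ⊕ F_4

The diagram associated to this matrix has two connected components: the simple roots {alpha_2, alpha_3, alpha_5, alpha_6, alpha_9, alpha_10} form a chain of 6 nodes with a double edge at one end; the terminal node there is the unique long simple root (C_6), and {alpha_1, alpha_4, alpha_7, alpha_8} form a chain of 4 nodes with a double edge between the middle two (F_4). A semisimple Lie algebra decomposes uniquely as the direct sum of simple ideals, one per connected component of its Dynkin diagram, so g ≅ C_6 ⊕ F_4 (dimension 78 + 52 = 130).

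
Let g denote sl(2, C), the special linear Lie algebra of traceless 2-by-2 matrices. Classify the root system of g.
This is sl(2), which has dimension 2^2 - 1 = 3 and rank 2 - 1 = 1 (a Cartan subalgebra is the diagonal traceless matrices). In the classification of classical Lie algebras, the special linear algebra sl(n+1) has type A_n; here n = 1, so the Dynkin diagram is a chain of 1 nodes with single edges (A_1). Hence the type is A_1.

A_1 (sl(2))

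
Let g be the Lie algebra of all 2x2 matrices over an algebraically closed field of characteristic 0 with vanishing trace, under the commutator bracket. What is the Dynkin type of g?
A_1 (sl(2))

This is sl(2), which has dimension 2^2 - 1 = 3 and rank 2 - 1 = 1 (a Cartan subalgebra is the diagonal traceless matrices). In the classification of classical Lie algebras, the special linear algebra sl(n+1) has type A_n; here n = 1, so the Dynkin diagram is a chain of 1 nodes with single edges (A_1). Hence the type is A_1.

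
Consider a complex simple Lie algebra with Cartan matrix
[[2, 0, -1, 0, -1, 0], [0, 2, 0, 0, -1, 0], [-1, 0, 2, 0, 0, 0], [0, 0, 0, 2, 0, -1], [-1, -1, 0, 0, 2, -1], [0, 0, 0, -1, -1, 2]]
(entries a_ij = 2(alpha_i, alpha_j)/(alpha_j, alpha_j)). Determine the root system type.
The matrix has rank 6 with 2's on the diagonal. Reading the off-diagonal entries as Dynkin edges (a single edge where a_ij = a_ji = -1; a double or triple edge where a_ij * a_ji = 2 or 3), the diagram is a chain of 5 nodes with one extra node attached to the third node from one end (E_6). One simple-root ordering that puts it in standard form is (alpha_4, alpha_2, alpha_6, alpha_5, alpha_1, alpha_3). So the algebra is type E_6.

type E_6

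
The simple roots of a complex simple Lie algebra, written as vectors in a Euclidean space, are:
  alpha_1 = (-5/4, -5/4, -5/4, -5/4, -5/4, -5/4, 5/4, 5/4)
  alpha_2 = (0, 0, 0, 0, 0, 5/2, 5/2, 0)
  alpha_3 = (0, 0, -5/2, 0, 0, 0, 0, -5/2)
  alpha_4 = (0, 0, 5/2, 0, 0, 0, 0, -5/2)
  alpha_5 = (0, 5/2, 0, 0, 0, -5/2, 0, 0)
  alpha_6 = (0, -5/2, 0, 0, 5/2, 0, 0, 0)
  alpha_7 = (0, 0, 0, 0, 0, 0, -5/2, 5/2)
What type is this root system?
E7

Compute the Cartan integers a_ij = 2(alpha_i, alpha_j)/(alpha_j, alpha_j); the resulting 7x7 Cartan matrix is
[[2, 0, 0, -1, 0, 0, 0], [0, 2, 0, 0, -1, 0, -1], [0, 0, 2, 0, 0, 0, -1], [-1, 0, 0, 2, 0, 0, -1], [0, -1, 0, 0, 2, -1, 0], [0, 0, 0, 0, -1, 2, 0], [0, -1, -1, -1, 0, 0, 2]].
All simple roots have the same length, so the diagram is simply laced. The associated Dynkin diagram is a chain of 6 nodes with one extra node attached to the third node from one end (E_7), so the type is E_7.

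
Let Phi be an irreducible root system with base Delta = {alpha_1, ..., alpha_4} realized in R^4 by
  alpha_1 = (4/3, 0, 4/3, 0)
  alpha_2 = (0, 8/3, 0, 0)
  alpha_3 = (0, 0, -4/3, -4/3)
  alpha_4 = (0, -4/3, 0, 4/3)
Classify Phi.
Compute the Cartan integers a_ij = 2(alpha_i, alpha_j)/(alpha_j, alpha_j); the resulting 4x4 Cartan matrix is
[[2, 0, -1, 0], [0, 2, 0, -2], [-1, 0, 2, -1], [0, -1, -1, 2]].
The roots have two lengths (squared-length ratio 2:1); the short ones are alpha_{1,3,4}. The associated Dynkin diagram is a chain of 4 nodes with a double edge at one end; the terminal node there is the unique long simple root (C_4), so the type is C_4 (the algebra sp(8)).

type C_4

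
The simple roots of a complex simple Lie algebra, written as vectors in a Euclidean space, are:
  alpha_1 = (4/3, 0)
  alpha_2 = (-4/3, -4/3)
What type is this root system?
Compute the Cartan integers a_ij = 2(alpha_i, alpha_j)/(alpha_j, alpha_j); the resulting 2x2 Cartan matrix is
[[2, -1], [-2, 2]].
The roots have two lengths (squared-length ratio 2:1); the short ones are alpha_{1}. The associated Dynkin diagram is a chain of 2 nodes with a double edge at one end; the terminal node there is the unique short simple root (B_2), so the type is B_2 (the algebra so(5)).

type B_2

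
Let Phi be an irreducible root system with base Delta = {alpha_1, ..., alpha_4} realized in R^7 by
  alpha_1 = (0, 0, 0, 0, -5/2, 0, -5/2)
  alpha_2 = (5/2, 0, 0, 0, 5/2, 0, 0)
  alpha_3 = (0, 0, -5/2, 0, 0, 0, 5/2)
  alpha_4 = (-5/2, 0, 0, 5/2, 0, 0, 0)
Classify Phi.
A_4 (sl(5))

Compute the Cartan integers a_ij = 2(alpha_i, alpha_j)/(alpha_j, alpha_j); the resulting 4x4 Cartan matrix is
[[2, -1, -1, 0], [-1, 2, 0, -1], [-1, 0, 2, 0], [0, -1, 0, 2]].
All simple roots have the same length, so the diagram is simply laced. The associated Dynkin diagram is a chain of 4 nodes with single edges (A_4), so the type is A_4 (the algebra sl(5)).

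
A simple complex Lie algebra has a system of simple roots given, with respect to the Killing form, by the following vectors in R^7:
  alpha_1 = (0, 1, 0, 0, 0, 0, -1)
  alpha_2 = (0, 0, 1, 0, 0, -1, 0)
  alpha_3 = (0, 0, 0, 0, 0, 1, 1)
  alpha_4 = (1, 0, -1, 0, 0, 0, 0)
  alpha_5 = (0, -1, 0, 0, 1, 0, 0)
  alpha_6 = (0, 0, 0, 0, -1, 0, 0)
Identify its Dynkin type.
B_6

Compute the Cartan integers a_ij = 2(alpha_i, alpha_j)/(alpha_j, alpha_j); the resulting 6x6 Cartan matrix is
[[2, 0, -1, 0, -1, 0], [0, 2, -1, -1, 0, 0], [-1, -1, 2, 0, 0, 0], [0, -1, 0, 2, 0, 0], [-1, 0, 0, 0, 2, -2], [0, 0, 0, 0, -1, 2]].
The roots have two lengths (squared-length ratio 2:1); the short ones are alpha_{6}. The associated Dynkin diagram is a chain of 6 nodes with a double edge at one end; the terminal node there is the unique short simple root (B_6), so the type is B_6 (the algebra so(13)).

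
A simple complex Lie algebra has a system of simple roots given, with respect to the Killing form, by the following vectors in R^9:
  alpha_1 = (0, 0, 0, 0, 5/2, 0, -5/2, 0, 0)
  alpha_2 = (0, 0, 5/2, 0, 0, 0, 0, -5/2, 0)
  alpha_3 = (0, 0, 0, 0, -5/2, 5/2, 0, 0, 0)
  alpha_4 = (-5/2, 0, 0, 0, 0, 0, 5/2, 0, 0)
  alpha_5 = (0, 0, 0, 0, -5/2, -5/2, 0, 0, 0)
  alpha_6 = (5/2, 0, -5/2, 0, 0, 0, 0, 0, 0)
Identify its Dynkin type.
type D_6

Compute the Cartan integers a_ij = 2(alpha_i, alpha_j)/(alpha_j, alpha_j); the resulting 6x6 Cartan matrix is
[[2, 0, -1, -1, -1, 0], [0, 2, 0, 0, 0, -1], [-1, 0, 2, 0, 0, 0], [-1, 0, 0, 2, 0, -1], [-1, 0, 0, 0, 2, 0], [0, -1, 0, -1, 0, 2]].
All simple roots have the same length, so the diagram is simply laced. The associated Dynkin diagram is a chain of 4 nodes with a fork of two nodes at one end (D_6), so the type is D_6 (the algebra so(12)).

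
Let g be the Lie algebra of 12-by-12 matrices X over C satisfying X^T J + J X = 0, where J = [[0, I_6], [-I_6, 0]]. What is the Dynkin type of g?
This is sp(12), which has dimension 12(12+1)/2 = 78 and rank 12/2 = 6. In the classification of classical Lie algebras, the symplectic algebra sp(2n) has type C_n; here n = 6, so the Dynkin diagram is a chain of 6 nodes with a double edge at one end; the terminal node there is the unique long simple root (C_6). Hence the type is C_6.

type C_6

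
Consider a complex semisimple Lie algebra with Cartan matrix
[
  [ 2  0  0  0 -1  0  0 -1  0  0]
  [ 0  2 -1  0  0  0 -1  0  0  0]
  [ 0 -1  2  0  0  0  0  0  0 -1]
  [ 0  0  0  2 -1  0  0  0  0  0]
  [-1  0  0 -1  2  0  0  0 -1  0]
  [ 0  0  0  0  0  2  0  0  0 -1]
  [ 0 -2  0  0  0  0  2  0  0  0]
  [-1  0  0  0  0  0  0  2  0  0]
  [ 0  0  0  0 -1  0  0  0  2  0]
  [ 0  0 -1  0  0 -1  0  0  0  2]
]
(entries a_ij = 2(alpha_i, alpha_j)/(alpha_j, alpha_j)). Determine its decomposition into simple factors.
type C_5 + type D_5

The diagram associated to this matrix has two connected components: the simple roots {alpha_2, alpha_3, alpha_6, alpha_7, alpha_10} form a chain of 5 nodes with a double edge at one end; the terminal node there is the unique long simple root (C_5), and {alpha_1, alpha_4, alpha_5, alpha_8, alpha_9} form a chain of 3 nodes with a fork of two nodes at one end (D_5). A semisimple Lie algebra decomposes uniquely as the direct sum of simple ideals, one per connected component of its Dynkin diagram, so g ≅ C_5 ⊕ D_5 (dimension 55 + 45 = 100).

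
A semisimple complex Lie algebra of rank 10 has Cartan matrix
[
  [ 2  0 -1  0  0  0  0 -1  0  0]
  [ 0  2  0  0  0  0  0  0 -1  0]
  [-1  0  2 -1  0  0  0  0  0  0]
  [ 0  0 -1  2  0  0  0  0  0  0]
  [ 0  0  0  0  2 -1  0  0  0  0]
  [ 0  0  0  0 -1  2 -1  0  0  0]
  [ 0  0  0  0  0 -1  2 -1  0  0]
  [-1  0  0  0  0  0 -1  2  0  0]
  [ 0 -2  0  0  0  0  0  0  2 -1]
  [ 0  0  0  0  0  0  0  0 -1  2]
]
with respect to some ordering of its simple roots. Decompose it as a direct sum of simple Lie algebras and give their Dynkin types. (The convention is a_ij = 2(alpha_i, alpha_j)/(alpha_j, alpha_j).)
A_7 (sl(8)) ⊕ B_3 (so(7))

The diagram associated to this matrix has two connected components: the simple roots {alpha_1, alpha_3, alpha_4, alpha_5, alpha_6, alpha_7, alpha_8} form a chain of 7 nodes with single edges (A_7), and {alpha_2, alpha_9, alpha_10} form a chain of 3 nodes with a double edge at one end; the terminal node there is the unique short simple root (B_3). A semisimple Lie algebra decomposes uniquely as the direct sum of simple ideals, one per connected component of its Dynkin diagram, so g ≅ A_7 ⊕ B_3 (dimension 63 + 21 = 84).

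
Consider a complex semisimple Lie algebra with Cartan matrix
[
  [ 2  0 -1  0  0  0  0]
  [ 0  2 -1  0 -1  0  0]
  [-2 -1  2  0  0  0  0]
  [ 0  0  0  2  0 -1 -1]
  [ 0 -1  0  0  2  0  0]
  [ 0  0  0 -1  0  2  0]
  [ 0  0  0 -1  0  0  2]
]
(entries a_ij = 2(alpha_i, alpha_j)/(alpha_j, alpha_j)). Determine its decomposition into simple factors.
type A_3 ⊕ type B_4

The diagram associated to this matrix has two connected components: the simple roots {alpha_4, alpha_6, alpha_7} form a chain of 3 nodes with single edges (A_3), and {alpha_1, alpha_2, alpha_3, alpha_5} form a chain of 4 nodes with a double edge at one end; the terminal node there is the unique short simple root (B_4). A semisimple Lie algebra decomposes uniquely as the direct sum of simple ideals, one per connected component of its Dynkin diagram, so g ≅ A_3 ⊕ B_4 (dimension 15 + 36 = 51).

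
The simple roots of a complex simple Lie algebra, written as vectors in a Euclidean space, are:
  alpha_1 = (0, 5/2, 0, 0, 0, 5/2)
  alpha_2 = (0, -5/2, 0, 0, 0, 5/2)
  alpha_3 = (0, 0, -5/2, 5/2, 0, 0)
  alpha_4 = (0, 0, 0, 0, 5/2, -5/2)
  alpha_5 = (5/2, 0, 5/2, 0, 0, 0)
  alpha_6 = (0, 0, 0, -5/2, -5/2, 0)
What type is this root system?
Compute the Cartan integers a_ij = 2(alpha_i, alpha_j)/(alpha_j, alpha_j); the resulting 6x6 Cartan matrix is
[[2, 0, 0, -1, 0, 0], [0, 2, 0, -1, 0, 0], [0, 0, 2, 0, -1, -1], [-1, -1, 0, 2, 0, -1], [0, 0, -1, 0, 2, 0], [0, 0, -1, -1, 0, 2]].
All simple roots have the same length, so the diagram is simply laced. The associated Dynkin diagram is a chain of 4 nodes with a fork of two nodes at one end (D_6), so the type is D_6 (the algebra so(12)).

D6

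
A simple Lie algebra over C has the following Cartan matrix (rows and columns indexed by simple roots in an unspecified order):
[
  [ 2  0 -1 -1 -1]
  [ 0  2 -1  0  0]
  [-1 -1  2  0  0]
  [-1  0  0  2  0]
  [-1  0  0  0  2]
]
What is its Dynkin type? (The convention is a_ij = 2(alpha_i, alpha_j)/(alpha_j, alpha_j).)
The matrix has rank 5 with 2's on the diagonal. Reading the off-diagonal entries as Dynkin edges (a single edge where a_ij = a_ji = -1; a double or triple edge where a_ij * a_ji = 2 or 3), the diagram is a chain of 3 nodes with a fork of two nodes at one end (D_5). One simple-root ordering that puts it in standard form is (alpha_2, alpha_3, alpha_1, alpha_5, alpha_4). So the algebra is type D_5, i.e. so(10).

D_5 (so(10))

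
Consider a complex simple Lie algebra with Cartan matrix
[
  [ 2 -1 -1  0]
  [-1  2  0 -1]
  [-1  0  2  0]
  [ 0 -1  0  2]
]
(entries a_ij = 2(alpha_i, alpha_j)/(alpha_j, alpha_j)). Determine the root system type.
A4

The matrix has rank 4 with 2's on the diagonal. Reading the off-diagonal entries as Dynkin edges (a single edge where a_ij = a_ji = -1; a double or triple edge where a_ij * a_ji = 2 or 3), the diagram is a chain of 4 nodes with single edges (A_4). One simple-root ordering that puts it in standard form is (alpha_3, alpha_1, alpha_2, alpha_4). So the algebra is type A_4, i.e. sl(5).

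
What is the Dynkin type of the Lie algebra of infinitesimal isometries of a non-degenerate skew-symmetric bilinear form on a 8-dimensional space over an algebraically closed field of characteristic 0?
C_4

This is sp(8), which has dimension 8(8+1)/2 = 36 and rank 8/2 = 4. In the classification of classical Lie algebras, the symplectic algebra sp(2n) has type C_n; here n = 4, so the Dynkin diagram is a chain of 4 nodes with a double edge at one end; the terminal node there is the unique long simple root (C_4). Hence the type is C_4.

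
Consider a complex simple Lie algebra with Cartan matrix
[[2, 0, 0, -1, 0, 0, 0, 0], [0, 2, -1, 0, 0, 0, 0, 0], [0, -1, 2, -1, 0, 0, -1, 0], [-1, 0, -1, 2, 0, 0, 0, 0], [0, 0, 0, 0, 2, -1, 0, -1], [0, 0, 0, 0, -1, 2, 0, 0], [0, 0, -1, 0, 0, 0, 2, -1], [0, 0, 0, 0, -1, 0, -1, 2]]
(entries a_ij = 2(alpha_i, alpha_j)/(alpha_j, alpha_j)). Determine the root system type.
The matrix has rank 8 with 2's on the diagonal. Reading the off-diagonal entries as Dynkin edges (a single edge where a_ij = a_ji = -1; a double or triple edge where a_ij * a_ji = 2 or 3), the diagram is a chain of 7 nodes with one extra node attached to the third node from one end (E_8). One simple-root ordering that puts it in standard form is (alpha_1, alpha_2, alpha_4, alpha_3, alpha_7, alpha_8, alpha_5, alpha_6). So the algebra is type E_8.

E_8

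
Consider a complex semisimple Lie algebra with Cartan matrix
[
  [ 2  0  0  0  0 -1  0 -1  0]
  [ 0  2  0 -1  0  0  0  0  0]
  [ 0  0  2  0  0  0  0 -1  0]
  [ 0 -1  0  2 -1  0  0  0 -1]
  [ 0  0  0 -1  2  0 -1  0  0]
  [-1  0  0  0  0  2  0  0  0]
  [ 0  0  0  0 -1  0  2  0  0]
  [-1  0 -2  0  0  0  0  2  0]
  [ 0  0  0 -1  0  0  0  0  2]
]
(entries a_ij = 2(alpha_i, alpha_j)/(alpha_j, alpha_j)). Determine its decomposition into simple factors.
The diagram associated to this matrix has two connected components: the simple roots {alpha_1, alpha_3, alpha_6, alpha_8} form a chain of 4 nodes with a double edge at one end; the terminal node there is the unique short simple root (B_4), and {alpha_2, alpha_4, alpha_5, alpha_7, alpha_9} form a chain of 3 nodes with a fork of two nodes at one end (D_5). A semisimple Lie algebra decomposes uniquely as the direct sum of simple ideals, one per connected component of its Dynkin diagram, so g ≅ B_4 ⊕ D_5 (dimension 36 + 45 = 81).

B4 ⊕ D5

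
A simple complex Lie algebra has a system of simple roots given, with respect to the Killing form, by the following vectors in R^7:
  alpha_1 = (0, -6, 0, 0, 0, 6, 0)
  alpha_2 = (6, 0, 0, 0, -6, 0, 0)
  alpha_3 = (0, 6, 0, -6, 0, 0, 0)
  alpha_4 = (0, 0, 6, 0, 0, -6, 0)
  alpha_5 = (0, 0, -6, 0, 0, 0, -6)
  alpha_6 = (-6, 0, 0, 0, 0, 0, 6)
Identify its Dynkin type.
A_6

Compute the Cartan integers a_ij = 2(alpha_i, alpha_j)/(alpha_j, alpha_j); the resulting 6x6 Cartan matrix is
[[2, 0, -1, -1, 0, 0], [0, 2, 0, 0, 0, -1], [-1, 0, 2, 0, 0, 0], [-1, 0, 0, 2, -1, 0], [0, 0, 0, -1, 2, -1], [0, -1, 0, 0, -1, 2]].
All simple roots have the same length, so the diagram is simply laced. The associated Dynkin diagram is a chain of 6 nodes with single edges (A_6), so the type is A_6 (the algebra sl(7)).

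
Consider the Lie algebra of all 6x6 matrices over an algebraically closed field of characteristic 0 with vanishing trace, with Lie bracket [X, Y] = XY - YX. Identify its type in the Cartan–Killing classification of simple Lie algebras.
This is sl(6), which has dimension 6^2 - 1 = 35 and rank 6 - 1 = 5 (a Cartan subalgebra is the diagonal traceless matrices). In the classification of classical Lie algebras, the special linear algebra sl(n+1) has type A_n; here n = 5, so the Dynkin diagram is a chain of 5 nodes with single edges (A_5). Hence the type is A_5.

A_5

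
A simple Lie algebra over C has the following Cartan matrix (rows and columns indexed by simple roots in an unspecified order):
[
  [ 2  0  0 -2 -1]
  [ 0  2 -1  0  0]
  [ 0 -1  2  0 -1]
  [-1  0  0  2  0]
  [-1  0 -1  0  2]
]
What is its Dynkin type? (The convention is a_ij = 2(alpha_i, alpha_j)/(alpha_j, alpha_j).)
type B_5

The matrix has rank 5 with 2's on the diagonal. Reading the off-diagonal entries as Dynkin edges (a single edge where a_ij = a_ji = -1; a double or triple edge where a_ij * a_ji = 2 or 3), the diagram is a chain of 5 nodes with a double edge at one end; the terminal node there is the unique short simple root (B_5). One simple-root ordering that puts it in standard form is (alpha_2, alpha_3, alpha_5, alpha_1, alpha_4). So the algebra is type B_5, i.e. so(11).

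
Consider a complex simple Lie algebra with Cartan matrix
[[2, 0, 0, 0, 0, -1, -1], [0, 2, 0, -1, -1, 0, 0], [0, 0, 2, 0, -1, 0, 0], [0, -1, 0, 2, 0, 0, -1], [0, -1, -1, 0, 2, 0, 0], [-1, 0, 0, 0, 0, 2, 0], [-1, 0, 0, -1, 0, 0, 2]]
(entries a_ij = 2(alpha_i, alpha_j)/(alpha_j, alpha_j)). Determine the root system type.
type A_7

The matrix has rank 7 with 2's on the diagonal. Reading the off-diagonal entries as Dynkin edges (a single edge where a_ij = a_ji = -1; a double or triple edge where a_ij * a_ji = 2 or 3), the diagram is a chain of 7 nodes with single edges (A_7). One simple-root ordering that puts it in standard form is (alpha_6, alpha_1, alpha_7, alpha_4, alpha_2, alpha_5, alpha_3). So the algebra is type A_7, i.e. sl(8).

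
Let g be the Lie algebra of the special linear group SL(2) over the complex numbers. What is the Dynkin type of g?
This is sl(2), which has dimension 2^2 - 1 = 3 and rank 2 - 1 = 1 (a Cartan subalgebra is the diagonal traceless matrices). In the classification of classical Lie algebras, the special linear algebra sl(n+1) has type A_n; here n = 1, so the Dynkin diagram is a chain of 1 nodes with single edges (A_1). Hence the type is A_1.

A1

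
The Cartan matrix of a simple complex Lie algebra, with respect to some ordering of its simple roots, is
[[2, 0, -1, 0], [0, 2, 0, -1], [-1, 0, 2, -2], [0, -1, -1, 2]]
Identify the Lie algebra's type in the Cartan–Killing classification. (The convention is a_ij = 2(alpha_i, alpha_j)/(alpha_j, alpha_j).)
type F_4

The matrix has rank 4 with 2's on the diagonal. Reading the off-diagonal entries as Dynkin edges (a single edge where a_ij = a_ji = -1; a double or triple edge where a_ij * a_ji = 2 or 3), the diagram is a chain of 4 nodes with a double edge between the middle two (F_4). One simple-root ordering that puts it in standard form is (alpha_1, alpha_3, alpha_4, alpha_2). So the algebra is type F_4.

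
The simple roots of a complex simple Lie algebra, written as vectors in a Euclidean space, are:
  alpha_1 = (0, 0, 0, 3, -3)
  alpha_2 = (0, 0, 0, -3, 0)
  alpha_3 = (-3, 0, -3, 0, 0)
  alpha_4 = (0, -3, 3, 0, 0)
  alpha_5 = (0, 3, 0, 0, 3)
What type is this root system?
Compute the Cartan integers a_ij = 2(alpha_i, alpha_j)/(alpha_j, alpha_j); the resulting 5x5 Cartan matrix is
[[2, -2, 0, 0, -1], [-1, 2, 0, 0, 0], [0, 0, 2, -1, 0], [0, 0, -1, 2, -1], [-1, 0, 0, -1, 2]].
The roots have two lengths (squared-length ratio 2:1); the short ones are alpha_{2}. The associated Dynkin diagram is a chain of 5 nodes with a double edge at one end; the terminal node there is the unique short simple root (B_5), so the type is B_5 (the algebra so(11)).

B5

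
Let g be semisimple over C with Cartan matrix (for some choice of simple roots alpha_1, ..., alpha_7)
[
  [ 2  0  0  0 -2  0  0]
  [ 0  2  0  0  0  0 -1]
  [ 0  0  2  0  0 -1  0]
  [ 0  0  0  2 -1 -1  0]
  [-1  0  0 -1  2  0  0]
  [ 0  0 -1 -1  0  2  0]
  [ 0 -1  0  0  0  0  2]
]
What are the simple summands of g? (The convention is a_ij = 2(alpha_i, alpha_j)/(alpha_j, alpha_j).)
The diagram associated to this matrix has two connected components: the simple roots {alpha_2, alpha_7} form a chain of 2 nodes with single edges (A_2), and {alpha_1, alpha_3, alpha_4, alpha_5, alpha_6} form a chain of 5 nodes with a double edge at one end; the terminal node there is the unique long simple root (C_5). A semisimple Lie algebra decomposes uniquely as the direct sum of simple ideals, one per connected component of its Dynkin diagram, so g ≅ A_2 ⊕ C_5 (dimension 8 + 55 = 63).

type A_2 + type C_5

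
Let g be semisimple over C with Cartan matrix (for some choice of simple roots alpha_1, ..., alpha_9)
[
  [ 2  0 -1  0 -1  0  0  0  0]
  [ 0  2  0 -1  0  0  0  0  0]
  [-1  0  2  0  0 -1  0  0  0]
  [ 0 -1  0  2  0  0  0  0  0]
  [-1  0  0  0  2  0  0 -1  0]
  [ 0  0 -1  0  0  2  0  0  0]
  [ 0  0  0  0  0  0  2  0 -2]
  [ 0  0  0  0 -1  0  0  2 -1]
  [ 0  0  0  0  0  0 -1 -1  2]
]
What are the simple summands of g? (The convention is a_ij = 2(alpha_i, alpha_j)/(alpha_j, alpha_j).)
The diagram associated to this matrix has two connected components: the simple roots {alpha_2, alpha_4} form a chain of 2 nodes with single edges (A_2), and {alpha_1, alpha_3, alpha_5, alpha_6, alpha_7, alpha_8, alpha_9} form a chain of 7 nodes with a double edge at one end; the terminal node there is the unique long simple root (C_7). A semisimple Lie algebra decomposes uniquely as the direct sum of simple ideals, one per connected component of its Dynkin diagram, so g ≅ A_2 ⊕ C_7 (dimension 8 + 105 = 113).

A_2 (sl(3)) + C_7 (sp(14))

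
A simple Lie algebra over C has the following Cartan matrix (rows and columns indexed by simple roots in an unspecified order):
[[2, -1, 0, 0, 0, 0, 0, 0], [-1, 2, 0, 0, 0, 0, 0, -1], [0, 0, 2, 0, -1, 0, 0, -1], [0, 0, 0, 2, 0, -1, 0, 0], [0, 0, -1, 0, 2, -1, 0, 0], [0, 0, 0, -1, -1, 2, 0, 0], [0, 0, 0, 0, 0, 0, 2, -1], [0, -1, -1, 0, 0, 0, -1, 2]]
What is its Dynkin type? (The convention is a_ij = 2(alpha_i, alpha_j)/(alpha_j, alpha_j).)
The matrix has rank 8 with 2's on the diagonal. Reading the off-diagonal entries as Dynkin edges (a single edge where a_ij = a_ji = -1; a double or triple edge where a_ij * a_ji = 2 or 3), the diagram is a chain of 7 nodes with one extra node attached to the third node from one end (E_8). One simple-root ordering that puts it in standard form is (alpha_1, alpha_7, alpha_2, alpha_8, alpha_3, alpha_5, alpha_6, alpha_4). So the algebra is type E_8.

type E_8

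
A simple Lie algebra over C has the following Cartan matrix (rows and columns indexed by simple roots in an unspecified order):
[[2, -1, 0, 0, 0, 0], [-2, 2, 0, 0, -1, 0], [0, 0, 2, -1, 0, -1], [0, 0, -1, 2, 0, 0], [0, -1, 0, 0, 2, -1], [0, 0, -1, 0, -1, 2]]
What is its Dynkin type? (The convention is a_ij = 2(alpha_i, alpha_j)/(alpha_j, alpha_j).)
The matrix has rank 6 with 2's on the diagonal. Reading the off-diagonal entries as Dynkin edges (a single edge where a_ij = a_ji = -1; a double or triple edge where a_ij * a_ji = 2 or 3), the diagram is a chain of 6 nodes with a double edge at one end; the terminal node there is the unique short simple root (B_6). One simple-root ordering that puts it in standard form is (alpha_4, alpha_3, alpha_6, alpha_5, alpha_2, alpha_1). So the algebra is type B_6, i.e. so(13).

type B_6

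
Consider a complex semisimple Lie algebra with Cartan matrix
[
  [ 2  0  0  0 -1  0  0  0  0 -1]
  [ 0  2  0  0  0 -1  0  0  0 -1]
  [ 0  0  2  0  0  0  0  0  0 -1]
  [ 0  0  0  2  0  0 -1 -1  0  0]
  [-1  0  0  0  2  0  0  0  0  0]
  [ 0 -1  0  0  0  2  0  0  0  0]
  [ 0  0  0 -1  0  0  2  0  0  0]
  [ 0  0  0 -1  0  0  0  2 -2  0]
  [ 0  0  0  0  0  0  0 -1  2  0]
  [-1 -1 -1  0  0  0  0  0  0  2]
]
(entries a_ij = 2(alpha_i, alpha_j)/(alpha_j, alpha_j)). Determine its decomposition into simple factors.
B4 + E6

The diagram associated to this matrix has two connected components: the simple roots {alpha_4, alpha_7, alpha_8, alpha_9} form a chain of 4 nodes with a double edge at one end; the terminal node there is the unique short simple root (B_4), and {alpha_1, alpha_2, alpha_3, alpha_5, alpha_6, alpha_10} form a chain of 5 nodes with one extra node attached to the third node from one end (E_6). A semisimple Lie algebra decomposes uniquely as the direct sum of simple ideals, one per connected component of its Dynkin diagram, so g ≅ B_4 ⊕ E_6 (dimension 36 + 78 = 114).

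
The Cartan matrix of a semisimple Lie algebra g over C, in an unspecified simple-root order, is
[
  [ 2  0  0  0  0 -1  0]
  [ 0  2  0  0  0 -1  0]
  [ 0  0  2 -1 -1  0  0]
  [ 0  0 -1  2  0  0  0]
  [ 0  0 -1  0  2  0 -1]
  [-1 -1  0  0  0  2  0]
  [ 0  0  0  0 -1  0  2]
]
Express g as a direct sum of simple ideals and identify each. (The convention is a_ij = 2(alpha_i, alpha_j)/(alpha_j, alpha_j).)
The diagram associated to this matrix has two connected components: the simple roots {alpha_1, alpha_2, alpha_6} form a chain of 3 nodes with single edges (A_3), and {alpha_3, alpha_4, alpha_5, alpha_7} form a chain of 4 nodes with single edges (A_4). A semisimple Lie algebra decomposes uniquely as the direct sum of simple ideals, one per connected component of its Dynkin diagram, so g ≅ A_3 ⊕ A_4 (dimension 15 + 24 = 39).

A_3 ⊕ A_4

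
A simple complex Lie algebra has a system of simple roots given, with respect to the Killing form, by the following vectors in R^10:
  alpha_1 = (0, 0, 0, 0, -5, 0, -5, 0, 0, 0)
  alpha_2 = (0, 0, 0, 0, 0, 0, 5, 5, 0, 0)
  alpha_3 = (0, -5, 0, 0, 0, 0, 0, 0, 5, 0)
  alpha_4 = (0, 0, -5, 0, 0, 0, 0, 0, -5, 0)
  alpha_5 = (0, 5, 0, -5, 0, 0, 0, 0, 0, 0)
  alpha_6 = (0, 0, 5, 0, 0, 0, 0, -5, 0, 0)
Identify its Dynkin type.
Compute the Cartan integers a_ij = 2(alpha_i, alpha_j)/(alpha_j, alpha_j); the resulting 6x6 Cartan matrix is
[[2, -1, 0, 0, 0, 0], [-1, 2, 0, 0, 0, -1], [0, 0, 2, -1, -1, 0], [0, 0, -1, 2, 0, -1], [0, 0, -1, 0, 2, 0], [0, -1, 0, -1, 0, 2]].
All simple roots have the same length, so the diagram is simply laced. The associated Dynkin diagram is a chain of 6 nodes with single edges (A_6), so the type is A_6 (the algebra sl(7)).

A_6 (sl(7))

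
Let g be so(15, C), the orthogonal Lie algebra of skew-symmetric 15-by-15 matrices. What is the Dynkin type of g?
This is so(15) with 15 odd, which has dimension 15(15-1)/2 = 105 and rank (15-1)/2 = 7. In the classification of classical Lie algebras, the orthogonal algebra so(2n+1) in an odd number of variables has type B_n; here n = 7, so the Dynkin diagram is a chain of 7 nodes with a double edge at one end; the terminal node there is the unique short simple root (B_7). Hence the type is B_7.

type B_7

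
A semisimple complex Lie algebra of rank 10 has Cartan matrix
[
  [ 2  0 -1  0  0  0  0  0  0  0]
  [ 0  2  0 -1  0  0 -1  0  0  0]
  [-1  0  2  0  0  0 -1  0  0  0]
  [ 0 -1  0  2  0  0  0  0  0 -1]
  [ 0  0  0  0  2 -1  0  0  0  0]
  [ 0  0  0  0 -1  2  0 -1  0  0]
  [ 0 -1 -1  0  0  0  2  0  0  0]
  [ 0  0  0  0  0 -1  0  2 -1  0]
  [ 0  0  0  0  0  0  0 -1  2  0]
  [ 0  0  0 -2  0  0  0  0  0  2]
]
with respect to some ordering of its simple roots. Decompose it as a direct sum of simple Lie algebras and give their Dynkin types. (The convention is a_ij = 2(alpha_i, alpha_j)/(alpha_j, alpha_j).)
The diagram associated to this matrix has two connected components: the simple roots {alpha_5, alpha_6, alpha_8, alpha_9} form a chain of 4 nodes with single edges (A_4), and {alpha_1, alpha_2, alpha_3, alpha_4, alpha_7, alpha_10} form a chain of 6 nodes with a double edge at one end; the terminal node there is the unique long simple root (C_6). A semisimple Lie algebra decomposes uniquely as the direct sum of simple ideals, one per connected component of its Dynkin diagram, so g ≅ A_4 ⊕ C_6 (dimension 24 + 78 = 102).

A_4 (sl(5)) + C_6 (sp(12))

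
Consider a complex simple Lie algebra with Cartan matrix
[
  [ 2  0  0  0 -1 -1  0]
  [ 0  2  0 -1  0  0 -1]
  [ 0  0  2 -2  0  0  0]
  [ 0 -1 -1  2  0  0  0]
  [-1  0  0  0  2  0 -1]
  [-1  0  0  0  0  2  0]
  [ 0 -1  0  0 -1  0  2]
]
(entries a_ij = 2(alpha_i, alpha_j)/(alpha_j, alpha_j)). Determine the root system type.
type C_7

The matrix has rank 7 with 2's on the diagonal. Reading the off-diagonal entries as Dynkin edges (a single edge where a_ij = a_ji = -1; a double or triple edge where a_ij * a_ji = 2 or 3), the diagram is a chain of 7 nodes with a double edge at one end; the terminal node there is the unique long simple root (C_7). One simple-root ordering that puts it in standard form is (alpha_6, alpha_1, alpha_5, alpha_7, alpha_2, alpha_4, alpha_3). So the algebra is type C_7, i.e. sp(14).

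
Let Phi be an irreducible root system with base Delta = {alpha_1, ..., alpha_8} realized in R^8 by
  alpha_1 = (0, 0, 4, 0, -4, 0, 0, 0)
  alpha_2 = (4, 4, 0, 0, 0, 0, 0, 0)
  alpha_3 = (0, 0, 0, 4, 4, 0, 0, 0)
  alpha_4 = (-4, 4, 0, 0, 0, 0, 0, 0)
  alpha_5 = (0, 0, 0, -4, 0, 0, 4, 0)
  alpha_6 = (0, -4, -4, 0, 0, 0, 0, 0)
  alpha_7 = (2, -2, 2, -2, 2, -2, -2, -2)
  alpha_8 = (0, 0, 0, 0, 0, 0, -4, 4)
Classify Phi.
Compute the Cartan integers a_ij = 2(alpha_i, alpha_j)/(alpha_j, alpha_j); the resulting 8x8 Cartan matrix is
[[2, 0, -1, 0, 0, -1, 0, 0], [0, 2, 0, 0, 0, -1, 0, 0], [-1, 0, 2, 0, -1, 0, 0, 0], [0, 0, 0, 2, 0, -1, -1, 0], [0, 0, -1, 0, 2, 0, 0, -1], [-1, -1, 0, -1, 0, 2, 0, 0], [0, 0, 0, -1, 0, 0, 2, 0], [0, 0, 0, 0, -1, 0, 0, 2]].
All simple roots have the same length, so the diagram is simply laced. The associated Dynkin diagram is a chain of 7 nodes with one extra node attached to the third node from one end (E_8), so the type is E_8.

type E_8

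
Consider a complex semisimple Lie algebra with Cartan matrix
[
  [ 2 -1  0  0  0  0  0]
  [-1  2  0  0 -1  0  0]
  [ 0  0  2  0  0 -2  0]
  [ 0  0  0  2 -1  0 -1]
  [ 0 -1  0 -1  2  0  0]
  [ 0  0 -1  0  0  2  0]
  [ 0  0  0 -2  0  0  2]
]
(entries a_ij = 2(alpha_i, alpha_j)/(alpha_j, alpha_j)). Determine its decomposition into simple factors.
The diagram associated to this matrix has two connected components: the simple roots {alpha_3, alpha_6} form a chain of 2 nodes with a double edge at one end; the terminal node there is the unique short simple root (B_2), and {alpha_1, alpha_2, alpha_4, alpha_5, alpha_7} form a chain of 5 nodes with a double edge at one end; the terminal node there is the unique long simple root (C_5). A semisimple Lie algebra decomposes uniquely as the direct sum of simple ideals, one per connected component of its Dynkin diagram, so g ≅ B_2 ⊕ C_5 (dimension 10 + 55 = 65).

B2 + C5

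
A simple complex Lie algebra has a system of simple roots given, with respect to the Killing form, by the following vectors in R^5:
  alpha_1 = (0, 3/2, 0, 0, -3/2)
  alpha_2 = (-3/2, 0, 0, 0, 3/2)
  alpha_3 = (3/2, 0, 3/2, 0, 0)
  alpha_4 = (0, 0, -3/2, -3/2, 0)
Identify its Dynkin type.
A_4

Compute the Cartan integers a_ij = 2(alpha_i, alpha_j)/(alpha_j, alpha_j); the resulting 4x4 Cartan matrix is
[[2, -1, 0, 0], [-1, 2, -1, 0], [0, -1, 2, -1], [0, 0, -1, 2]].
All simple roots have the same length, so the diagram is simply laced. The associated Dynkin diagram is a chain of 4 nodes with single edges (A_4), so the type is A_4 (the algebra sl(5)).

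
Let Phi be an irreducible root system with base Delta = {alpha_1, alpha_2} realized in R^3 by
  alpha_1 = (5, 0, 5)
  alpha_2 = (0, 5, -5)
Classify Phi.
A_2

Compute the Cartan integers a_ij = 2(alpha_i, alpha_j)/(alpha_j, alpha_j); the resulting 2x2 Cartan matrix is
[[2, -1], [-1, 2]].
All simple roots have the same length, so the diagram is simply laced. The associated Dynkin diagram is a chain of 2 nodes with single edges (A_2), so the type is A_2 (the algebra sl(3)).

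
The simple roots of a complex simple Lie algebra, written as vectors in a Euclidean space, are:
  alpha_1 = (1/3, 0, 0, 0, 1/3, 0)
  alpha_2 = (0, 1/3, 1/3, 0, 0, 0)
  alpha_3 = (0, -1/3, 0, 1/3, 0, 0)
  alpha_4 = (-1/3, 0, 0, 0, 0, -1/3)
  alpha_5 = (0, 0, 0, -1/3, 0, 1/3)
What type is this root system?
A_5 (sl(6))

Compute the Cartan integers a_ij = 2(alpha_i, alpha_j)/(alpha_j, alpha_j); the resulting 5x5 Cartan matrix is
[[2, 0, 0, -1, 0], [0, 2, -1, 0, 0], [0, -1, 2, 0, -1], [-1, 0, 0, 2, -1], [0, 0, -1, -1, 2]].
All simple roots have the same length, so the diagram is simply laced. The associated Dynkin diagram is a chain of 5 nodes with single edges (A_5), so the type is A_5 (the algebra sl(6)).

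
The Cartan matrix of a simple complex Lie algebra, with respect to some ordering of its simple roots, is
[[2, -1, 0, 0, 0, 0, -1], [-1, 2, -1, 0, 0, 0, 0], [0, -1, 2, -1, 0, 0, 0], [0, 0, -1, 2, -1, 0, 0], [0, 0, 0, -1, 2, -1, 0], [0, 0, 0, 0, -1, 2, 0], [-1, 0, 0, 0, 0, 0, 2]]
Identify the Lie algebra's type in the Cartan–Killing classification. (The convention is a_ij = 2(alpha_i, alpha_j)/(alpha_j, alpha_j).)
The matrix has rank 7 with 2's on the diagonal. Reading the off-diagonal entries as Dynkin edges (a single edge where a_ij = a_ji = -1; a double or triple edge where a_ij * a_ji = 2 or 3), the diagram is a chain of 7 nodes with single edges (A_7). One simple-root ordering that puts it in standard form is (alpha_7, alpha_1, alpha_2, alpha_3, alpha_4, alpha_5, alpha_6). So the algebra is type A_7, i.e. sl(8).

A_7 (sl(8))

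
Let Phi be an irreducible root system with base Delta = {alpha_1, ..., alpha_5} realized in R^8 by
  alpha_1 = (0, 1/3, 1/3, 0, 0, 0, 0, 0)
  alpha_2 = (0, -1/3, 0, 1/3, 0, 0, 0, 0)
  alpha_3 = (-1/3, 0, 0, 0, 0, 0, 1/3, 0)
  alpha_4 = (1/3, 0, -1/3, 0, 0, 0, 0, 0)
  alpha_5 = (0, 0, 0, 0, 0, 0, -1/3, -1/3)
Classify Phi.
A5

Compute the Cartan integers a_ij = 2(alpha_i, alpha_j)/(alpha_j, alpha_j); the resulting 5x5 Cartan matrix is
[[2, -1, 0, -1, 0], [-1, 2, 0, 0, 0], [0, 0, 2, -1, -1], [-1, 0, -1, 2, 0], [0, 0, -1, 0, 2]].
All simple roots have the same length, so the diagram is simply laced. The associated Dynkin diagram is a chain of 5 nodes with single edges (A_5), so the type is A_5 (the algebra sl(6)).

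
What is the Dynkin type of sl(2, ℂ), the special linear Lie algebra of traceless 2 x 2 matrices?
type A_1

This is sl(2), which has dimension 2^2 - 1 = 3 and rank 2 - 1 = 1 (a Cartan subalgebra is the diagonal traceless matrices). In the classification of classical Lie algebras, the special linear algebra sl(n+1) has type A_n; here n = 1, so the Dynkin diagram is a chain of 1 nodes with single edges (A_1). Hence the type is A_1.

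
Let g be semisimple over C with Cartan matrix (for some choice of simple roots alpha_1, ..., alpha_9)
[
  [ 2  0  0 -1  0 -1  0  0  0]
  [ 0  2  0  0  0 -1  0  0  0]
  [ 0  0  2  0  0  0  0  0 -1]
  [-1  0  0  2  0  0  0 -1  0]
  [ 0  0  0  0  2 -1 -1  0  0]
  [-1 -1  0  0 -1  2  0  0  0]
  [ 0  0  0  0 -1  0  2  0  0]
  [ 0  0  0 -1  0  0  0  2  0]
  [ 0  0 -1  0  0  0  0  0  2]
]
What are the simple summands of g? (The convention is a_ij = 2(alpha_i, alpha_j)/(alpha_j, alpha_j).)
type A_2 ⊕ type E_7

The diagram associated to this matrix has two connected components: the simple roots {alpha_3, alpha_9} form a chain of 2 nodes with single edges (A_2), and {alpha_1, alpha_2, alpha_4, alpha_5, alpha_6, alpha_7, alpha_8} form a chain of 6 nodes with one extra node attached to the third node from one end (E_7). A semisimple Lie algebra decomposes uniquely as the direct sum of simple ideals, one per connected component of its Dynkin diagram, so g ≅ A_2 ⊕ E_7 (dimension 8 + 133 = 141).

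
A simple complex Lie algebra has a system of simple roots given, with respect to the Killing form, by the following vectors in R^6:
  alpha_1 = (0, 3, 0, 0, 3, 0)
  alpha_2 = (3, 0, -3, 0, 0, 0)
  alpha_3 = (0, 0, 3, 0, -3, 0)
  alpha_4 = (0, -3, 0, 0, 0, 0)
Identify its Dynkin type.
Compute the Cartan integers a_ij = 2(alpha_i, alpha_j)/(alpha_j, alpha_j); the resulting 4x4 Cartan matrix is
[[2, 0, -1, -2], [0, 2, -1, 0], [-1, -1, 2, 0], [-1, 0, 0, 2]].
The roots have two lengths (squared-length ratio 2:1); the short ones are alpha_{4}. The associated Dynkin diagram is a chain of 4 nodes with a double edge at one end; the terminal node there is the unique short simple root (B_4), so the type is B_4 (the algebra so(9)).

B_4 (so(9))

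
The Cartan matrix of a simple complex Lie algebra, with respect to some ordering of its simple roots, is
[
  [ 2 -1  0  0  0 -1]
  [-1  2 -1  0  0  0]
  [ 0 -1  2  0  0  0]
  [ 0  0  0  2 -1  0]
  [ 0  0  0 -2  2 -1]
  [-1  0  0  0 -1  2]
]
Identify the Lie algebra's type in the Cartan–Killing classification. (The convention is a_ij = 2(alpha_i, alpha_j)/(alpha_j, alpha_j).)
B6

The matrix has rank 6 with 2's on the diagonal. Reading the off-diagonal entries as Dynkin edges (a single edge where a_ij = a_ji = -1; a double or triple edge where a_ij * a_ji = 2 or 3), the diagram is a chain of 6 nodes with a double edge at one end; the terminal node there is the unique short simple root (B_6). One simple-root ordering that puts it in standard form is (alpha_3, alpha_2, alpha_1, alpha_6, alpha_5, alpha_4). So the algebra is type B_6, i.e. so(13).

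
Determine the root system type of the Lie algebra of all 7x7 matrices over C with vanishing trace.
A_6 (sl(7))

This is sl(7), which has dimension 7^2 - 1 = 48 and rank 7 - 1 = 6 (a Cartan subalgebra is the diagonal traceless matrices). In the classification of classical Lie algebras, the special linear algebra sl(n+1) has type A_n; here n = 6, so the Dynkin diagram is a chain of 6 nodes with single edges (A_6). Hence the type is A_6.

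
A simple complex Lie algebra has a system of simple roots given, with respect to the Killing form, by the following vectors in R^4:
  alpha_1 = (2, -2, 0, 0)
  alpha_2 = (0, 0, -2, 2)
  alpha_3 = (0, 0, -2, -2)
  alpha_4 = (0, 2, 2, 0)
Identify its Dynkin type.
Compute the Cartan integers a_ij = 2(alpha_i, alpha_j)/(alpha_j, alpha_j); the resulting 4x4 Cartan matrix is
[[2, 0, 0, -1], [0, 2, 0, -1], [0, 0, 2, -1], [-1, -1, -1, 2]].
All simple roots have the same length, so the diagram is simply laced. The associated Dynkin diagram is a chain of 2 nodes with a fork of two nodes at one end (D_4), so the type is D_4 (the algebra so(8)).

type D_4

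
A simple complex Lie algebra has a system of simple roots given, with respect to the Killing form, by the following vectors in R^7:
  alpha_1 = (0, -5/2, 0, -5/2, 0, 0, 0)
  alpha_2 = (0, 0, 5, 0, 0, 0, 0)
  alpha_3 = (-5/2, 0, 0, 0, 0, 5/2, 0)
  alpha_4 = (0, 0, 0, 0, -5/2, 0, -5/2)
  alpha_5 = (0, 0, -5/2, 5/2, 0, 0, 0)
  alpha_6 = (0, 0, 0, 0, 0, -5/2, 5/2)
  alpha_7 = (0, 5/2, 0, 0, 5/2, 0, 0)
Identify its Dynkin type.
C7

Compute the Cartan integers a_ij = 2(alpha_i, alpha_j)/(alpha_j, alpha_j); the resulting 7x7 Cartan matrix is
[[2, 0, 0, 0, -1, 0, -1], [0, 2, 0, 0, -2, 0, 0], [0, 0, 2, 0, 0, -1, 0], [0, 0, 0, 2, 0, -1, -1], [-1, -1, 0, 0, 2, 0, 0], [0, 0, -1, -1, 0, 2, 0], [-1, 0, 0, -1, 0, 0, 2]].
The roots have two lengths (squared-length ratio 2:1); the short ones are alpha_{1,3,4,5,6,7}. The associated Dynkin diagram is a chain of 7 nodes with a double edge at one end; the terminal node there is the unique long simple root (C_7), so the type is C_7 (the algebra sp(14)).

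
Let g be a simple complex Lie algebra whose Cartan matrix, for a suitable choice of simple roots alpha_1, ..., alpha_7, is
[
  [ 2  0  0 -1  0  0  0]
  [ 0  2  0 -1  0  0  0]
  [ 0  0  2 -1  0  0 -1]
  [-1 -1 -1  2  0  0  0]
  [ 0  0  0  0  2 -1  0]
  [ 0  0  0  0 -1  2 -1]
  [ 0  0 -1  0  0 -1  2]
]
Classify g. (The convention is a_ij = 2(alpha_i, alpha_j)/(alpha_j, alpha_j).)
The matrix has rank 7 with 2's on the diagonal. Reading the off-diagonal entries as Dynkin edges (a single edge where a_ij = a_ji = -1; a double or triple edge where a_ij * a_ji = 2 or 3), the diagram is a chain of 5 nodes with a fork of two nodes at one end (D_7). One simple-root ordering that puts it in standard form is (alpha_5, alpha_6, alpha_7, alpha_3, alpha_4, alpha_1, alpha_2). So the algebra is type D_7, i.e. so(14).

D_7 (so(14))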